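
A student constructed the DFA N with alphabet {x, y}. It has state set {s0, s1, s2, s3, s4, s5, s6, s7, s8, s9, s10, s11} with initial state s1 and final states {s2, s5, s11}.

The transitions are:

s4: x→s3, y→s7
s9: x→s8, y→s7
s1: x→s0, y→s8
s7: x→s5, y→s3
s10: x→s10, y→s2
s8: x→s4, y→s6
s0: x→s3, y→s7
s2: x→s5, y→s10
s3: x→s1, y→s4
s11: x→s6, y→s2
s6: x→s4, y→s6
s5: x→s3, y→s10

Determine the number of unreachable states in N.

2

No path from s1 leads to s9, s11; the other 10 states are all reachable.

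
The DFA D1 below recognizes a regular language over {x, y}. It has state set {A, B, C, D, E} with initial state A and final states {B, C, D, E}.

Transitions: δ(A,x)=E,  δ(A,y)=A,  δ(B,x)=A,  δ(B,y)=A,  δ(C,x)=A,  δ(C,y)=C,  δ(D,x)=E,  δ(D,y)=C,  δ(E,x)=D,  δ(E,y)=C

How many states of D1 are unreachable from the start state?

1

Starting at A and following transitions, the reachable set is {A, C, D, E}. That leaves B unreachable — 1 in total.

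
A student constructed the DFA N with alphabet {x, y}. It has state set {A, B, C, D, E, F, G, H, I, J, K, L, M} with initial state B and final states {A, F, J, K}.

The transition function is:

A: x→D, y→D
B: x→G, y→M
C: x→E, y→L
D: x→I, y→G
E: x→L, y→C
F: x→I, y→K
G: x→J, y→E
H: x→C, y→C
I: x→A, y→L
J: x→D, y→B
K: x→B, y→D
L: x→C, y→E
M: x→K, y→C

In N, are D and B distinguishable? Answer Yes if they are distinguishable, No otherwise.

No

States {F,H} cannot be reached from the start state, so discard them.
P0 = {A,J,K} | {B,C,D,E,G,I,L,M}.
On input x, block {B,C,D,E,G,I,L,M} splits into {B,C,D,E,L} and {G,I,M}.
Refine {B,C,D,E,L} on symbol x: members go to different blocks, giving {C,E,L} and {B,D}.
No further refinement is possible. Final partition (4 blocks): {A,J,K} | {C,E,L} | {G,I,M} | {B,D}.
D and B lie in the same block of the stable partition, so they are equivalent — no string distinguishes them.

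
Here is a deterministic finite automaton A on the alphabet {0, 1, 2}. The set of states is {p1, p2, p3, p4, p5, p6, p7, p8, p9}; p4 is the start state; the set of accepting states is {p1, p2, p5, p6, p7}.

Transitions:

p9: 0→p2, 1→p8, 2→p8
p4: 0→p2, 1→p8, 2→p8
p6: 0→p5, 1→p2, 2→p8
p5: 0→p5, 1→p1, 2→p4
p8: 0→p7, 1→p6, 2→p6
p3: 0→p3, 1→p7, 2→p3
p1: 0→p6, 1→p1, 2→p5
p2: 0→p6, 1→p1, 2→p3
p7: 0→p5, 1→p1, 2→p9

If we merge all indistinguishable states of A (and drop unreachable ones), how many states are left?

Start with accepting vs non-accepting: {p1,p2,p5,p6,p7} | {p3,p4,p8,p9}.
Split {p1,p2,p5,p6,p7} by δ(·,2) → {p2,p5,p6,p7} and {p1}.
Refine {p2,p5,p6,p7} on symbol 1: members go to different blocks, giving {p2,p5,p7} and {p6}.
Split {p2,p5,p7} by δ(·,0) → {p5,p7} and {p2}.
Split {p3,p4,p8,p9} by δ(·,0) → {p4,p9} and {p3} and {p8}.
No further refinement is possible. Final partition (7 blocks): {p5,p7} | {p4,p9} | {p1} | {p6} | {p2} | {p3} | {p8}.

7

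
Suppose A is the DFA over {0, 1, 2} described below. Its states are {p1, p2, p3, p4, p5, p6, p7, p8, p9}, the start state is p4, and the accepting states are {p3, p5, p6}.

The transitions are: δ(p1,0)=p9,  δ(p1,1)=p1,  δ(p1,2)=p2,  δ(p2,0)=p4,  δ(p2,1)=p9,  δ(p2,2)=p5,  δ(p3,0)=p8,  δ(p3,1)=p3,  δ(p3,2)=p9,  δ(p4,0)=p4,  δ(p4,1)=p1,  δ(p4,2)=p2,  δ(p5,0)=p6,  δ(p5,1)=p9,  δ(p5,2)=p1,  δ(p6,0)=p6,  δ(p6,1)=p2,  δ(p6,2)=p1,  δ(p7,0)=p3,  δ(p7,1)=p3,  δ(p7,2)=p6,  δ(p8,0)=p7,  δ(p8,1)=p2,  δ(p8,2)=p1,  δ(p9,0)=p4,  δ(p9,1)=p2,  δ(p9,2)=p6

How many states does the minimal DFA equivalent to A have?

4

First remove the unreachable states {p3,p7,p8}; 6 states remain.
Start with accepting vs non-accepting: {p5,p6} | {p1,p2,p4,p9}.
On input 2, block {p1,p2,p4,p9} splits into {p1,p4} and {p2,p9}.
Refine {p1,p4} on symbol 0: members go to different blocks, giving {p1} and {p4}.
Stable partition: {p5,p6} | {p1} | {p2,p9} | {p4} — 4 equivalence classes.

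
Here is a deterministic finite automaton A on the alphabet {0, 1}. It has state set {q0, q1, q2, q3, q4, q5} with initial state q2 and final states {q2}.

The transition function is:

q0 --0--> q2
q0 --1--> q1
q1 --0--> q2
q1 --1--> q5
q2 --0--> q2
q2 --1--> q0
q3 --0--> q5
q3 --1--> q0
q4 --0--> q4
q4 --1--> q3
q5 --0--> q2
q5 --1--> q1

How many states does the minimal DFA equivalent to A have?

Reachable states from the start: {q0,q1,q2,q5}. Unreachable: {q3,q4} — drop them.
Initial partition by acceptance: {q2} | {q0,q1,q5}.
The partition is now stable with 2 blocks: {q2} | {q0,q1,q5}.

2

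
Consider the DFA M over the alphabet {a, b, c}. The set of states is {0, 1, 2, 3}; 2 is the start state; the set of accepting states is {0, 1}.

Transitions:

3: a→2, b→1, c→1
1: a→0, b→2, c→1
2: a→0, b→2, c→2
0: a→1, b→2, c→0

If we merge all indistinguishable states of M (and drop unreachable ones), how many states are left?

First remove the unreachable states {3}; 3 states remain.
P0 = {0,1} | {2}.
The partition is now stable with 2 blocks: {0,1} | {2}.

2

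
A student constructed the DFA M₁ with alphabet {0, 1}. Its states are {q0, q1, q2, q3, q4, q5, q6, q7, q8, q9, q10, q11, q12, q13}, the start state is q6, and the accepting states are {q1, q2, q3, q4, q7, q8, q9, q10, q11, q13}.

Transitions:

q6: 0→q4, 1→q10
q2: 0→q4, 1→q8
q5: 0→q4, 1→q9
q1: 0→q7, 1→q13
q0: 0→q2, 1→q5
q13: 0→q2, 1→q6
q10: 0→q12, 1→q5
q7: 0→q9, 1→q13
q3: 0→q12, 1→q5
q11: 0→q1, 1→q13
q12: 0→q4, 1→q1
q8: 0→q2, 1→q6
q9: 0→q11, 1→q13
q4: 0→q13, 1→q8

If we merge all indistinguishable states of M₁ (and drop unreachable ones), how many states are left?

7

Reachable states from the start: {q1,q2,q4,q5,q6,q7,q8,q9,q10,q11,q12,q13}. Unreachable: {q0,q3} — drop them.
P0 = {q1,q2,q4,q7,q8,q9,q10,q11,q13} | {q5,q6,q12}.
Refine {q1,q2,q4,q7,q8,q9,q10,q11,q13} on symbol 0: members go to different blocks, giving {q1,q2,q4,q7,q8,q9,q11,q13} and {q10}.
On input 1, block {q1,q2,q4,q7,q8,q9,q11,q13} splits into {q1,q2,q4,q7,q9,q11} and {q8,q13}.
Split {q1,q2,q4,q7,q9,q11} by δ(·,0) → {q1,q2,q7,q9,q11} and {q4}.
Refine {q1,q2,q7,q9,q11} on symbol 0: members go to different blocks, giving {q1,q7,q9,q11} and {q2}.
Split {q5,q6,q12} by δ(·,1) → {q5,q12} and {q6}.
Stable partition: {q1,q7,q9,q11} | {q5,q12} | {q10} | {q8,q13} | {q4} | {q2} | {q6} — 7 equivalence classes.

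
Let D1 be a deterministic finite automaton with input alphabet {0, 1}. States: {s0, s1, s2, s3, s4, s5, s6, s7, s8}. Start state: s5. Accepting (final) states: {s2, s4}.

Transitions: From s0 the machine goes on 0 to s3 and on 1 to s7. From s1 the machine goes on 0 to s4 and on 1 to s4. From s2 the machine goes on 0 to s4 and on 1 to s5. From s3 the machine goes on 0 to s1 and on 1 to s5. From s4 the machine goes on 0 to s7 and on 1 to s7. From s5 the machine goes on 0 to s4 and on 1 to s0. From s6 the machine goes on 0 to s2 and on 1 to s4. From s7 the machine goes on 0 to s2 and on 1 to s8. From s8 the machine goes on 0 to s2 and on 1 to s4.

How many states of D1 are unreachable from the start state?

No path from s5 leads to s6; the other 8 states are all reachable.

1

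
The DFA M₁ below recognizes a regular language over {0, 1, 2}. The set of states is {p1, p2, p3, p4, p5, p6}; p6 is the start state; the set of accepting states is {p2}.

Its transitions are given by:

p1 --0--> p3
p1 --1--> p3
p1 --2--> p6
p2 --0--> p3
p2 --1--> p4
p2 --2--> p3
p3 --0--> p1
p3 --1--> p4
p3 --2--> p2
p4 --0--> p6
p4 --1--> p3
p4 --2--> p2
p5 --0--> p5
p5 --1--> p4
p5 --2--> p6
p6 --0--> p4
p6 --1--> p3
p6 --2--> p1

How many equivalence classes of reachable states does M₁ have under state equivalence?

3

First remove the unreachable states {p5}; 5 states remain.
P0 = {p2} | {p1,p3,p4,p6}.
On input 2, block {p1,p3,p4,p6} splits into {p1,p6} and {p3,p4}.
Stable partition: {p2} | {p1,p6} | {p3,p4} — 3 equivalence classes.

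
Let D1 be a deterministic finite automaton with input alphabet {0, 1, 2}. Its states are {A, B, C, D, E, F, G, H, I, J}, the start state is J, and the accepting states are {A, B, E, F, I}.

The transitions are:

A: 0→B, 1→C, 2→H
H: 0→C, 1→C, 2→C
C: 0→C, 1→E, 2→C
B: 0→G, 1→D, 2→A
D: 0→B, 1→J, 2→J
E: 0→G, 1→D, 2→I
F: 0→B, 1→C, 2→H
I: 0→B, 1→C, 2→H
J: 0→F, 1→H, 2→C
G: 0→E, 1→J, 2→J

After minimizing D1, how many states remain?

All states are reachable from the start state.
Initial partition by acceptance: {A,B,E,F,I} | {C,D,G,H,J}.
Split {A,B,E,F,I} by δ(·,0) → {A,F,I} and {B,E}.
Split {C,D,G,H,J} by δ(·,0) → {C,H} and {D,G} and {J}.
Split {C,H} by δ(·,1) → {C} and {H}.
The partition is now stable with 6 blocks: {A,F,I} | {C} | {B,E} | {D,G} | {J} | {H}.

6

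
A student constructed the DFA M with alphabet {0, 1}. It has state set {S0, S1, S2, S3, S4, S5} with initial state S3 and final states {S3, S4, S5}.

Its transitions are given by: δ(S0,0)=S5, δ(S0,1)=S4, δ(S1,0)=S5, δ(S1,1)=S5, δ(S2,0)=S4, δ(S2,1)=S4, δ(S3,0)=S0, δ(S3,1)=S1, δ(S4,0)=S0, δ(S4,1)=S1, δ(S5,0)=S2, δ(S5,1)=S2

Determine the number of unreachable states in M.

Exploring from S3, all states are eventually visited, so none are unreachable.

0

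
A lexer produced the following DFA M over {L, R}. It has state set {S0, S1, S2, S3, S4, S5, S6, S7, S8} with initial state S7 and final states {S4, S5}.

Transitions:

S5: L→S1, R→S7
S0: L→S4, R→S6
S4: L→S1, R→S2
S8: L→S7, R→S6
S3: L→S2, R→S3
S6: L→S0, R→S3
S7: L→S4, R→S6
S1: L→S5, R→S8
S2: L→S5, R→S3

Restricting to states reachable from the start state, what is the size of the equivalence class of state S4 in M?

All states are reachable from the start state.
Initial partition by acceptance: {S4,S5} | {S0,S1,S2,S3,S6,S7,S8}.
On input L, block {S0,S1,S2,S3,S6,S7,S8} splits into {S0,S1,S2,S7} and {S3,S6,S8}.
The partition is now stable with 3 blocks: {S4,S5} | {S0,S1,S2,S7} | {S3,S6,S8}.
The equivalence class containing S4 is {S4,S5}, of size 2.

2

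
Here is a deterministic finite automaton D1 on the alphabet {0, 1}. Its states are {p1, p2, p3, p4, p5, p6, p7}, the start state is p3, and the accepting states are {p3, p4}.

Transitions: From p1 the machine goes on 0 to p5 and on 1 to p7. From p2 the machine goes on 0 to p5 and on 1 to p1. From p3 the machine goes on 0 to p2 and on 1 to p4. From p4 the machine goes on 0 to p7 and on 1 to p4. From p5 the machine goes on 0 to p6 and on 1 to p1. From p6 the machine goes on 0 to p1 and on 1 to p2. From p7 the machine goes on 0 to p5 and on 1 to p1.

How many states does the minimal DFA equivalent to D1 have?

2

All states are reachable from the start state.
Start with accepting vs non-accepting: {p3,p4} | {p1,p2,p5,p6,p7}.
The partition is now stable with 2 blocks: {p3,p4} | {p1,p2,p5,p6,p7}.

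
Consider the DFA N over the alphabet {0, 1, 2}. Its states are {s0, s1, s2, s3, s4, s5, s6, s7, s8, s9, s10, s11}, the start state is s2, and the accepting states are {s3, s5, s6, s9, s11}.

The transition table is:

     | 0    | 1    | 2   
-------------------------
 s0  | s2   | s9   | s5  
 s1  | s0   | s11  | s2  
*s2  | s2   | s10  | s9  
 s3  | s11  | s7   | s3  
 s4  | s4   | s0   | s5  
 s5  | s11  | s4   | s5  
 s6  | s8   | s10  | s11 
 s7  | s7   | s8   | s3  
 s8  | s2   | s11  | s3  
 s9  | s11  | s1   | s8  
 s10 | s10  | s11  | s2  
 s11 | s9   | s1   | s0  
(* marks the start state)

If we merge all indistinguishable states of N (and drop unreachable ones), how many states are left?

First remove the unreachable states {s6}; 11 states remain.
Start with accepting vs non-accepting: {s3,s5,s9,s11} | {s0,s1,s2,s4,s7,s8,s10}.
Refine {s3,s5,s9,s11} on symbol 2: members go to different blocks, giving {s3,s5} and {s9,s11}.
Refine {s0,s1,s2,s4,s7,s8,s10} on symbol 1: members go to different blocks, giving {s0,s1,s8,s10} and {s2,s4,s7}.
On input 0, block {s0,s1,s8,s10} splits into {s0,s8} and {s1,s10}.
Refine {s2,s4,s7} on symbol 1: members go to different blocks, giving {s4,s7} and {s2}.
Split {s1,s10} by δ(·,0) → {s1} and {s10}.
Stable partition: {s3,s5} | {s0,s8} | {s9,s11} | {s4,s7} | {s1} | {s2} | {s10} — 7 equivalence classes.

7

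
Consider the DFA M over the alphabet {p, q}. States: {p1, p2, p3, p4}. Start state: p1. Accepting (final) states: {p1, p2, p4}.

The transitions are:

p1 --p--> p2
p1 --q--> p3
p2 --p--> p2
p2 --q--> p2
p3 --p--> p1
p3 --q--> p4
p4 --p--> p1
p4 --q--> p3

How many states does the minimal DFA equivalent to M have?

Initial partition by acceptance: {p1,p2,p4} | {p3}.
Split {p1,p2,p4} by δ(·,q) → {p1,p4} and {p2}.
On input p, block {p1,p4} splits into {p1} and {p4}.
No further refinement is possible. Final partition (4 blocks): {p1} | {p3} | {p2} | {p4}.

4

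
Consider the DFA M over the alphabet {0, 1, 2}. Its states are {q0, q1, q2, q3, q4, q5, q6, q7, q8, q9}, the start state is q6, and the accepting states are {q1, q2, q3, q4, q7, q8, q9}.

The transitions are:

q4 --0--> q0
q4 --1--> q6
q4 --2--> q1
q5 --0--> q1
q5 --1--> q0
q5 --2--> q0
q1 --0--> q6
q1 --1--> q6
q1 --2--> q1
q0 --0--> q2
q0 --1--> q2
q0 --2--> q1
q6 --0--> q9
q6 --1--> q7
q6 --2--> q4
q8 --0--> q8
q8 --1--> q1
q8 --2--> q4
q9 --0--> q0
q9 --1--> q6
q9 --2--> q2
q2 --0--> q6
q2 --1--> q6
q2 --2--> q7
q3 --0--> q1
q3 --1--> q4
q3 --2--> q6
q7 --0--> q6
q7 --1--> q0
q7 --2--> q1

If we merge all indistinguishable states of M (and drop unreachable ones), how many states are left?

2

States {q3,q5,q8} cannot be reached from the start state, so discard them.
Start with accepting vs non-accepting: {q1,q2,q4,q7,q9} | {q0,q6}.
The partition is now stable with 2 blocks: {q1,q2,q4,q7,q9} | {q0,q6}.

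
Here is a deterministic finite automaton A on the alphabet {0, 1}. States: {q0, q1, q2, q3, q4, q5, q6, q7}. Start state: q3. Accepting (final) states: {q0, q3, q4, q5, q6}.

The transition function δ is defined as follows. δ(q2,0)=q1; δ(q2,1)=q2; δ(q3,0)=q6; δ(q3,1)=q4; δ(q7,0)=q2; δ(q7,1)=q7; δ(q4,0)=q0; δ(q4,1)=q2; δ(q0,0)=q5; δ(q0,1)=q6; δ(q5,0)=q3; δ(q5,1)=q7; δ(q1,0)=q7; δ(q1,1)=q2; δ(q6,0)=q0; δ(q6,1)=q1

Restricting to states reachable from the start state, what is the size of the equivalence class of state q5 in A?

Initial partition by acceptance: {q0,q3,q4,q5,q6} | {q1,q2,q7}.
Split {q0,q3,q4,q5,q6} by δ(·,1) → {q4,q5,q6} and {q0,q3}.
Stable partition: {q4,q5,q6} | {q1,q2,q7} | {q0,q3} — 3 equivalence classes.
State q5 belongs to the block {q4,q5,q6}, which has 3 states.

3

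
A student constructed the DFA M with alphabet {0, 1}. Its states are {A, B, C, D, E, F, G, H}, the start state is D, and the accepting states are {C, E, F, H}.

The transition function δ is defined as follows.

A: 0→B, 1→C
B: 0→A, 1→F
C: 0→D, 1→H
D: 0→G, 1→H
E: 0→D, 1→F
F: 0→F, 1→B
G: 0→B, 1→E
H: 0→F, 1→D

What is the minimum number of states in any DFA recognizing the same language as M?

All states are reachable from the start state.
Start with accepting vs non-accepting: {C,E,F,H} | {A,B,D,G}.
Split {C,E,F,H} by δ(·,0) → {C,E} and {F,H}.
On input 1, block {A,B,D,G} splits into {A,G} and {B,D}.
The partition is now stable with 4 blocks: {C,E} | {A,G} | {F,H} | {B,D}.

4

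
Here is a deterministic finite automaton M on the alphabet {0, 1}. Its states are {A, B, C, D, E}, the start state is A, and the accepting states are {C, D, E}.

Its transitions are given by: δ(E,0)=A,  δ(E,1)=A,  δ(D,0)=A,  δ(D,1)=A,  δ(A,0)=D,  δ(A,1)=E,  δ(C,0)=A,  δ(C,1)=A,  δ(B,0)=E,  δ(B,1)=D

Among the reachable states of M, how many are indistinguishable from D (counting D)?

2

States {B,C} cannot be reached from the start state, so discard them.
Start with accepting vs non-accepting: {D,E} | {A}.
The partition is now stable with 2 blocks: {D,E} | {A}.
State D belongs to the block {D,E}, which has 2 states.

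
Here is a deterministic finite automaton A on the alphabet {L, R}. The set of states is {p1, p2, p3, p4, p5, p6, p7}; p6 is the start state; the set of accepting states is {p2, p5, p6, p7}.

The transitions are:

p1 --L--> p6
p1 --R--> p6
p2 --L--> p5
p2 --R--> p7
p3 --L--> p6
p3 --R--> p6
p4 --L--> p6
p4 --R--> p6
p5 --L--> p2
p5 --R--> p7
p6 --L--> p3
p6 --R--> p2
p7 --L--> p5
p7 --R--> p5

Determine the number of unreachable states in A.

No path from p6 leads to p1, p4; the other 5 states are all reachable.

2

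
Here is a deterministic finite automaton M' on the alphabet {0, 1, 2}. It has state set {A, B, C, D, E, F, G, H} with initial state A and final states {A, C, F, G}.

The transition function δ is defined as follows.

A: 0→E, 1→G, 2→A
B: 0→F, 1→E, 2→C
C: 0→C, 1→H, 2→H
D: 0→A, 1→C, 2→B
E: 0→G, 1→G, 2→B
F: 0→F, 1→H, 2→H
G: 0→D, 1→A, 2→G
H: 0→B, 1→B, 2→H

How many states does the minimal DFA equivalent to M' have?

Every state is reachable, so we keep all 8.
P0 = {A,C,F,G} | {B,D,E,H}.
On input 0, block {A,C,F,G} splits into {A,G} and {C,F}.
Refine {B,D,E,H} on symbol 0: members go to different blocks, giving {D,E} and {B} and {H}.
On input 1, block {D,E} splits into {D} and {E}.
Refine {A,G} on symbol 0: members go to different blocks, giving {A} and {G}.
No further refinement is possible. Final partition (7 blocks): {A} | {D} | {C,F} | {B} | {H} | {E} | {G}.

7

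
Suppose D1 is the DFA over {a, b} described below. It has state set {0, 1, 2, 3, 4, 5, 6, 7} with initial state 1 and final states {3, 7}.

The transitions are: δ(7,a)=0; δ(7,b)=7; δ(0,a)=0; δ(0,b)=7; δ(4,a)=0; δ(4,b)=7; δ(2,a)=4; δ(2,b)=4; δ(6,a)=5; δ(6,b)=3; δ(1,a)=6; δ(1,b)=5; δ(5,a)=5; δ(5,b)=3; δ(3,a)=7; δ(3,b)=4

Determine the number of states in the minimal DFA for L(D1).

Reachable states from the start: {0,1,3,4,5,6,7}. Unreachable: {2} — drop them.
Start with accepting vs non-accepting: {3,7} | {0,1,4,5,6}.
Refine {3,7} on symbol a: members go to different blocks, giving {3} and {7}.
On input b, block {0,1,4,5,6} splits into {0,4} and {5,6} and {1}.
No further refinement is possible. Final partition (5 blocks): {3} | {0,4} | {7} | {5,6} | {1}.

5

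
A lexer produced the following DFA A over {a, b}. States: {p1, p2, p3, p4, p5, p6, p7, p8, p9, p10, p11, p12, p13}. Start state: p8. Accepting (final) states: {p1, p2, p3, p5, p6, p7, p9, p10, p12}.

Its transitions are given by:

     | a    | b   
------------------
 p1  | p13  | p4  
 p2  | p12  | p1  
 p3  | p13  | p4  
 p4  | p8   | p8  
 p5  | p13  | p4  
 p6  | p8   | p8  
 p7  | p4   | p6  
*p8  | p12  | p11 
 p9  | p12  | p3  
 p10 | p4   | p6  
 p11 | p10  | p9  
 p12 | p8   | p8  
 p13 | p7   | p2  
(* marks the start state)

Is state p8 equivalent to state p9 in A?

First remove the unreachable states {p5}; 12 states remain.
P0 = {p1,p2,p3,p6,p7,p9,p10,p12} | {p4,p8,p11,p13}.
Split {p1,p2,p3,p6,p7,p9,p10,p12} by δ(·,a) → {p1,p3,p6,p7,p10,p12} and {p2,p9}.
Split {p1,p3,p6,p7,p10,p12} by δ(·,b) → {p1,p3,p6,p12} and {p7,p10}.
Split {p4,p8,p11,p13} by δ(·,a) → {p11,p13} and {p4} and {p8}.
Split {p1,p3,p6,p12} by δ(·,a) → {p1,p3} and {p6,p12}.
No further refinement is possible. Final partition (7 blocks): {p1,p3} | {p11,p13} | {p2,p9} | {p7,p10} | {p4} | {p8} | {p6,p12}.
p8 and p9 end up in different blocks, so they are distinguishable. For instance, the string 'ε' is accepted from only p9.

No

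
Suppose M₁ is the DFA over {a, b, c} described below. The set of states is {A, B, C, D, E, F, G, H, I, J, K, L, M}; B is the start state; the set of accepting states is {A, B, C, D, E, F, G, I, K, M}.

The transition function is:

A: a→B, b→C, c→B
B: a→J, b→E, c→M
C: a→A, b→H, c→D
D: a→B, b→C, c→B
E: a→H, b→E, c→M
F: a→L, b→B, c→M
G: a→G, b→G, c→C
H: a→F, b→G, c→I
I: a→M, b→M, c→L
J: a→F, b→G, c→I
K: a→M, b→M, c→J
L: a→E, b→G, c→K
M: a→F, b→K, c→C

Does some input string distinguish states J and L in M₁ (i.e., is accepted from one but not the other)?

P0 = {A,B,C,D,E,F,G,I,K,M} | {H,J,L}.
Refine {A,B,C,D,E,F,G,I,K,M} on symbol a: members go to different blocks, giving {A,C,D,G,I,K,M} and {B,E,F}.
Refine {A,C,D,G,I,K,M} on symbol a: members go to different blocks, giving {C,G,I,K} and {A,D,M}.
On input a, block {C,G,I,K} splits into {C,I,K} and {G}.
Split {C,I,K} by δ(·,b) → {I,K} and {C}.
On input b, block {A,D,M} splits into {A,D} and {M}.
No further refinement is possible. Final partition (7 blocks): {I,K} | {H,J,L} | {B,E,F} | {A,D} | {G} | {C} | {M}.
J and L lie in the same block of the stable partition, so they are equivalent — no string distinguishes them.

No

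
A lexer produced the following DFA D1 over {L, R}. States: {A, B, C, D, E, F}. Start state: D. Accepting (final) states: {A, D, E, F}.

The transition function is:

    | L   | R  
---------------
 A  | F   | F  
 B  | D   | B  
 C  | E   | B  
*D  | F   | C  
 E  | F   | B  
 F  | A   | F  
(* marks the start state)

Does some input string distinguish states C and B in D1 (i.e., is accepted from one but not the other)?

No

Initial partition by acceptance: {A,D,E,F} | {B,C}.
Refine {A,D,E,F} on symbol R: members go to different blocks, giving {A,F} and {D,E}.
Stable partition: {A,F} | {B,C} | {D,E} — 3 equivalence classes.
C and B lie in the same block of the stable partition, so they are equivalent — no string distinguishes them.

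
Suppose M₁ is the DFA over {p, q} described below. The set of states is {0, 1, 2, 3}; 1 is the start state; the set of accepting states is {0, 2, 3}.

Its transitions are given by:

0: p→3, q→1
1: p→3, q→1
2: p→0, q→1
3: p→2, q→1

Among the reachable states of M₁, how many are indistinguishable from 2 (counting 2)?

Start with accepting vs non-accepting: {0,2,3} | {1}.
The partition is now stable with 2 blocks: {0,2,3} | {1}.
The equivalence class containing 2 is {0,2,3}, of size 3.

3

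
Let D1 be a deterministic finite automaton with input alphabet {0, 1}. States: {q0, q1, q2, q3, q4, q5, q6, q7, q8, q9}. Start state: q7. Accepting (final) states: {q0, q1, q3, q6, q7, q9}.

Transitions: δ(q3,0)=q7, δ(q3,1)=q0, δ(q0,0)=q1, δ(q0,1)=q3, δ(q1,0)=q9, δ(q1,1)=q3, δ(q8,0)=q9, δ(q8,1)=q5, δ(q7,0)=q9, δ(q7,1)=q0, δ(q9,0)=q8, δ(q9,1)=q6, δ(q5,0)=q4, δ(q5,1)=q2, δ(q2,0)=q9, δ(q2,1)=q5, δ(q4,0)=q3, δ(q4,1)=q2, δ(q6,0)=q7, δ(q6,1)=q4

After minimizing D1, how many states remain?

7

Every state is reachable, so we keep all 10.
Start with accepting vs non-accepting: {q0,q1,q3,q6,q7,q9} | {q2,q4,q5,q8}.
On input 0, block {q0,q1,q3,q6,q7,q9} splits into {q0,q1,q3,q6,q7} and {q9}.
Split {q0,q1,q3,q6,q7} by δ(·,0) → {q0,q3,q6} and {q1,q7}.
Refine {q0,q3,q6} on symbol 1: members go to different blocks, giving {q0,q3} and {q6}.
Refine {q2,q4,q5,q8} on symbol 0: members go to different blocks, giving {q2,q8} and {q4} and {q5}.
No further refinement is possible. Final partition (7 blocks): {q0,q3} | {q2,q8} | {q9} | {q1,q7} | {q6} | {q4} | {q5}.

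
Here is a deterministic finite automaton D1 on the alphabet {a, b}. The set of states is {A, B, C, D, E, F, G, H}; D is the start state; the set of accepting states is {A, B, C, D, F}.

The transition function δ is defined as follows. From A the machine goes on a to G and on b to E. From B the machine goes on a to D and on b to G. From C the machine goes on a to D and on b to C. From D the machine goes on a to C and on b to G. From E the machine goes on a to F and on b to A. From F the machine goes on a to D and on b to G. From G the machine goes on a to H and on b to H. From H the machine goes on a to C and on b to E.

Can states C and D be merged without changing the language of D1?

First remove the unreachable states {B}; 7 states remain.
Initial partition by acceptance: {A,C,D,F} | {E,G,H}.
On input a, block {A,C,D,F} splits into {C,D,F} and {A}.
Refine {C,D,F} on symbol b: members go to different blocks, giving {D,F} and {C}.
On input a, block {D,F} splits into {D} and {F}.
On input a, block {E,G,H} splits into {E} and {G} and {H}.
The partition is now stable with 7 blocks: {D} | {E} | {A} | {C} | {F} | {G} | {H}.
C and D end up in different blocks, so they are distinguishable. For instance, the string 'b' is accepted from only C.

No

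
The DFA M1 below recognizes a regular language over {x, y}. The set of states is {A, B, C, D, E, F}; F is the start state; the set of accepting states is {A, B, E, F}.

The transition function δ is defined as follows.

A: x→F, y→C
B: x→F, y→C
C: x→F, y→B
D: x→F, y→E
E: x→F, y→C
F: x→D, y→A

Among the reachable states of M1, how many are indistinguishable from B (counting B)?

Every state is reachable, so we keep all 6.
Initial partition by acceptance: {A,B,E,F} | {C,D}.
Split {A,B,E,F} by δ(·,x) → {A,B,E} and {F}.
No further refinement is possible. Final partition (3 blocks): {A,B,E} | {C,D} | {F}.
State B belongs to the block {A,B,E}, which has 3 states.

3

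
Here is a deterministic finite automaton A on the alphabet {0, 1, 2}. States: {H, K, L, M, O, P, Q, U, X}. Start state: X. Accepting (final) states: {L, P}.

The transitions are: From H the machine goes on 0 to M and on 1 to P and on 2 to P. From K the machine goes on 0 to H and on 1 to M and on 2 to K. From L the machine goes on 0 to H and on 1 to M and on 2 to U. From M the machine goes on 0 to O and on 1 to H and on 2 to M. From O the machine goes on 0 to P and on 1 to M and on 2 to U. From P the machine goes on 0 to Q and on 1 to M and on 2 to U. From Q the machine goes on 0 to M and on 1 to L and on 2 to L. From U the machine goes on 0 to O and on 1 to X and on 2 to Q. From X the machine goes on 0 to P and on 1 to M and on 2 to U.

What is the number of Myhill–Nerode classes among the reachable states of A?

First remove the unreachable states {K}; 8 states remain.
Initial partition by acceptance: {L,P} | {H,M,O,Q,U,X}.
Refine {H,M,O,Q,U,X} on symbol 0: members go to different blocks, giving {H,M,Q,U} and {O,X}.
Refine {H,M,Q,U} on symbol 0: members go to different blocks, giving {M,U} and {H,Q}.
Refine {M,U} on symbol 1: members go to different blocks, giving {U} and {M}.
Stable partition: {L,P} | {U} | {O,X} | {H,Q} | {M} — 5 equivalence classes.

5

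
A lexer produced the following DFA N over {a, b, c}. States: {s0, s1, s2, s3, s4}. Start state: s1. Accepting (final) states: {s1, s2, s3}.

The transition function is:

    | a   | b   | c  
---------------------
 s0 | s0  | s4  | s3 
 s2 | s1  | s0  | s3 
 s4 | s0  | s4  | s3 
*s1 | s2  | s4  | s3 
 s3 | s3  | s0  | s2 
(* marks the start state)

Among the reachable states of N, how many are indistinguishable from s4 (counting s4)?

2

Initial partition by acceptance: {s1,s2,s3} | {s0,s4}.
Stable partition: {s1,s2,s3} | {s0,s4} — 2 equivalence classes.
State s4 belongs to the block {s0,s4}, which has 2 states.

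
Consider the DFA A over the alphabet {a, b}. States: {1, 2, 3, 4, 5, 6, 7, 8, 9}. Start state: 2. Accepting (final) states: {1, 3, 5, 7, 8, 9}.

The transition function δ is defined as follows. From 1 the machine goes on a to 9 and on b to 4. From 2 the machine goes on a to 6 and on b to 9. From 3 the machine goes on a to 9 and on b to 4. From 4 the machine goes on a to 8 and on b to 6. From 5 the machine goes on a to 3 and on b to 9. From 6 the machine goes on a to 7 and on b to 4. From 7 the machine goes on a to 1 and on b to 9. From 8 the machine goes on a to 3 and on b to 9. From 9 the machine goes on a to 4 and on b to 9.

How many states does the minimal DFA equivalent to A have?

Reachable states from the start: {1,2,3,4,6,7,8,9}. Unreachable: {5} — drop them.
P0 = {1,3,7,8,9} | {2,4,6}.
Split {1,3,7,8,9} by δ(·,a) → {1,3,7,8} and {9}.
On input a, block {1,3,7,8} splits into {1,3} and {7,8}.
On input a, block {2,4,6} splits into {4,6} and {2}.
The partition is now stable with 5 blocks: {1,3} | {4,6} | {9} | {7,8} | {2}.

5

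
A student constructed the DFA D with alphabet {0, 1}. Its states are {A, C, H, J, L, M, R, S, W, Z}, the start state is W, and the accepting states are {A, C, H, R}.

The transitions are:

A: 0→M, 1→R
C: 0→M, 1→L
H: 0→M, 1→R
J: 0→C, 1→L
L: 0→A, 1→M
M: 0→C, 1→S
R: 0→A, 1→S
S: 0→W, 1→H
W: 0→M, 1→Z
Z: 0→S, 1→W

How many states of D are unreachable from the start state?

BFS from W reaches {A, C, H, L, M, R, S, W, Z}; the 1 state(s) J are never visited.

1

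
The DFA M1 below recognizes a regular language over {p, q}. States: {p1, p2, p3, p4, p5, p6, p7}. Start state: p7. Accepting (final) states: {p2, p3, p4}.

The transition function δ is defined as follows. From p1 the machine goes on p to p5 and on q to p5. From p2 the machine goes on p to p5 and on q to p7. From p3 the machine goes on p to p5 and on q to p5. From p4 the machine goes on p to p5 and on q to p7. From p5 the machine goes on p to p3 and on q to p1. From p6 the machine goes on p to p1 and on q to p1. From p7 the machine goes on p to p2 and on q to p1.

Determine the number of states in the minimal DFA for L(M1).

First remove the unreachable states {p4,p6}; 5 states remain.
Start with accepting vs non-accepting: {p2,p3} | {p1,p5,p7}.
Refine {p1,p5,p7} on symbol p: members go to different blocks, giving {p5,p7} and {p1}.
Stable partition: {p2,p3} | {p5,p7} | {p1} — 3 equivalence classes.

3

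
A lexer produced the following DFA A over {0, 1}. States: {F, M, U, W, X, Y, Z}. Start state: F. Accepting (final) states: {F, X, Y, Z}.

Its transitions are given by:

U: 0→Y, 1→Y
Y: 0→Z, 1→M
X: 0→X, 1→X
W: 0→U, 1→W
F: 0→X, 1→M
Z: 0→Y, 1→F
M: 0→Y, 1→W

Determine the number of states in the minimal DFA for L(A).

7

P0 = {F,X,Y,Z} | {M,U,W}.
On input 1, block {F,X,Y,Z} splits into {X,Z} and {F,Y}.
On input 0, block {X,Z} splits into {X} and {Z}.
On input 0, block {M,U,W} splits into {M,U} and {W}.
Refine {M,U} on symbol 1: members go to different blocks, giving {M} and {U}.
Refine {F,Y} on symbol 0: members go to different blocks, giving {F} and {Y}.
Stable partition: {X} | {M} | {F} | {Z} | {W} | {U} | {Y} — 7 equivalence classes.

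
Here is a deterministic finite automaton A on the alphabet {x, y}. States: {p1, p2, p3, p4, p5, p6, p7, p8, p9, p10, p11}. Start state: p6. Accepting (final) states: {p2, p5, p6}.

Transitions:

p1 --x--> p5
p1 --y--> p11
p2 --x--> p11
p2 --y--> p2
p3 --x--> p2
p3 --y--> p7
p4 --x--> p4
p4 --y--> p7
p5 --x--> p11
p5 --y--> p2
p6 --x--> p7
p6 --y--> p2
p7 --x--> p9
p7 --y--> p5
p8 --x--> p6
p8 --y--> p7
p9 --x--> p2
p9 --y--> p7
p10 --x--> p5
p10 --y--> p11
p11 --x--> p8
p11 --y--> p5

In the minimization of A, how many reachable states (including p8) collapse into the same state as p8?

States {p1,p3,p4,p10} cannot be reached from the start state, so discard them.
Initial partition by acceptance: {p2,p5,p6} | {p7,p8,p9,p11}.
Refine {p7,p8,p9,p11} on symbol x: members go to different blocks, giving {p7,p11} and {p8,p9}.
No further refinement is possible. Final partition (3 blocks): {p2,p5,p6} | {p7,p11} | {p8,p9}.
The equivalence class containing p8 is {p8,p9}, of size 2.

2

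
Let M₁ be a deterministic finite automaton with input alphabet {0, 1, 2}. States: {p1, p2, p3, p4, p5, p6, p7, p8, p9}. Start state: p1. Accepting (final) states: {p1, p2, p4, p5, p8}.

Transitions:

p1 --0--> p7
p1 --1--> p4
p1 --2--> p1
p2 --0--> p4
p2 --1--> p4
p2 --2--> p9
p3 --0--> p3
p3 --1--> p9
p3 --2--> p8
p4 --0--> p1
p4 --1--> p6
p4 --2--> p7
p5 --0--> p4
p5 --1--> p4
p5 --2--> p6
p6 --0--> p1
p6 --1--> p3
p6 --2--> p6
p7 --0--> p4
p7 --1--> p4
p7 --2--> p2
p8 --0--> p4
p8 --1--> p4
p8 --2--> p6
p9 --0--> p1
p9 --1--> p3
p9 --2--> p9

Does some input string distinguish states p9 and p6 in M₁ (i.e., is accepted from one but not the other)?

Reachable states from the start: {p1,p2,p3,p4,p6,p7,p8,p9}. Unreachable: {p5} — drop them.
Initial partition by acceptance: {p1,p2,p4,p8} | {p3,p6,p7,p9}.
Split {p1,p2,p4,p8} by δ(·,0) → {p2,p4,p8} and {p1}.
Refine {p2,p4,p8} on symbol 0: members go to different blocks, giving {p2,p8} and {p4}.
Split {p3,p6,p7,p9} by δ(·,0) → {p6,p9} and {p3} and {p7}.
Stable partition: {p2,p8} | {p6,p9} | {p1} | {p4} | {p3} | {p7} — 6 equivalence classes.
p9 and p6 lie in the same block of the stable partition, so they are equivalent — no string distinguishes them.

No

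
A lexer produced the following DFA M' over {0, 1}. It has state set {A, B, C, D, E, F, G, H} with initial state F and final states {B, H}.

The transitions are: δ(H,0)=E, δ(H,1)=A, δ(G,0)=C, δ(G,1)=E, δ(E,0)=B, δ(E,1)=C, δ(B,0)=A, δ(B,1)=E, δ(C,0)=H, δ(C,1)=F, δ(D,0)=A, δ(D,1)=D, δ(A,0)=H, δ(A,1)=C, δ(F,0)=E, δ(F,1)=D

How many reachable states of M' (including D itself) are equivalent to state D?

2

First remove the unreachable states {G}; 7 states remain.
Initial partition by acceptance: {B,H} | {A,C,D,E,F}.
Refine {A,C,D,E,F} on symbol 0: members go to different blocks, giving {A,C,E} and {D,F}.
Refine {A,C,E} on symbol 1: members go to different blocks, giving {A,E} and {C}.
Stable partition: {B,H} | {A,E} | {D,F} | {C} — 4 equivalence classes.
The equivalence class containing D is {D,F}, of size 2.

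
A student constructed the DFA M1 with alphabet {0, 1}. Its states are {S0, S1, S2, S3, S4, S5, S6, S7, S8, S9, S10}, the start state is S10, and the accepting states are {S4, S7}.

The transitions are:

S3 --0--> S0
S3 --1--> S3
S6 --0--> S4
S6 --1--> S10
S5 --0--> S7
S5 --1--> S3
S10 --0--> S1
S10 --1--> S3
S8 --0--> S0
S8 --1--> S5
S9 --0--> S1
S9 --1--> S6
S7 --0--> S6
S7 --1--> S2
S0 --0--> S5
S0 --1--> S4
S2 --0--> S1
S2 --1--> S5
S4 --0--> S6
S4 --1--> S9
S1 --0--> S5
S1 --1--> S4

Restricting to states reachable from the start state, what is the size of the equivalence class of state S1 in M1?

2

States {S8} cannot be reached from the start state, so discard them.
P0 = {S4,S7} | {S0,S1,S2,S3,S5,S6,S9,S10}.
Refine {S0,S1,S2,S3,S5,S6,S9,S10} on symbol 0: members go to different blocks, giving {S0,S1,S2,S3,S9,S10} and {S5,S6}.
Split {S0,S1,S2,S3,S9,S10} by δ(·,0) → {S2,S3,S9,S10} and {S0,S1}.
Refine {S2,S3,S9,S10} on symbol 1: members go to different blocks, giving {S2,S9} and {S3,S10}.
The partition is now stable with 5 blocks: {S4,S7} | {S2,S9} | {S5,S6} | {S0,S1} | {S3,S10}.
State S1 belongs to the block {S0,S1}, which has 2 states.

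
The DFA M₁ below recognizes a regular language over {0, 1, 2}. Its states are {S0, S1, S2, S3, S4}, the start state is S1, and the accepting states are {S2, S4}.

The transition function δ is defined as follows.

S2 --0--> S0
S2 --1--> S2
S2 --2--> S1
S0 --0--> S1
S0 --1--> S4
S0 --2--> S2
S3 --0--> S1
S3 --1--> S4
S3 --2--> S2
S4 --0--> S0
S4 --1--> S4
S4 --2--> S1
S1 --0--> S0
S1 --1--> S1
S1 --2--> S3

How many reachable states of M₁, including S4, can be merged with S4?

All states are reachable from the start state.
Start with accepting vs non-accepting: {S2,S4} | {S0,S1,S3}.
Refine {S0,S1,S3} on symbol 1: members go to different blocks, giving {S0,S3} and {S1}.
The partition is now stable with 3 blocks: {S2,S4} | {S0,S3} | {S1}.
State S4 belongs to the block {S2,S4}, which has 2 states.

2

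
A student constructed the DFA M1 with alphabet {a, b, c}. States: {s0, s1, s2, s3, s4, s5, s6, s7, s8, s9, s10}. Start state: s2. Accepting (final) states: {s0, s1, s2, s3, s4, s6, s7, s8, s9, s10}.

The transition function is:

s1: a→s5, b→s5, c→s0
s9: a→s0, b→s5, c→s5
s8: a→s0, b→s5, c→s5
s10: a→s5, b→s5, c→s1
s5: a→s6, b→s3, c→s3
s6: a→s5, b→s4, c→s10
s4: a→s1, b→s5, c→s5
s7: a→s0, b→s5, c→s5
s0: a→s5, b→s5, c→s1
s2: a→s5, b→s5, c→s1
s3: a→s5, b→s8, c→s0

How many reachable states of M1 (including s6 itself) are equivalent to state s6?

2

First remove the unreachable states {s7,s9}; 9 states remain.
Start with accepting vs non-accepting: {s0,s1,s2,s3,s4,s6,s8,s10} | {s5}.
Refine {s0,s1,s2,s3,s4,s6,s8,s10} on symbol a: members go to different blocks, giving {s0,s1,s2,s3,s6,s10} and {s4,s8}.
Refine {s0,s1,s2,s3,s6,s10} on symbol b: members go to different blocks, giving {s0,s1,s2,s10} and {s3,s6}.
Stable partition: {s0,s1,s2,s10} | {s5} | {s4,s8} | {s3,s6} — 4 equivalence classes.
The equivalence class containing s6 is {s3,s6}, of size 2.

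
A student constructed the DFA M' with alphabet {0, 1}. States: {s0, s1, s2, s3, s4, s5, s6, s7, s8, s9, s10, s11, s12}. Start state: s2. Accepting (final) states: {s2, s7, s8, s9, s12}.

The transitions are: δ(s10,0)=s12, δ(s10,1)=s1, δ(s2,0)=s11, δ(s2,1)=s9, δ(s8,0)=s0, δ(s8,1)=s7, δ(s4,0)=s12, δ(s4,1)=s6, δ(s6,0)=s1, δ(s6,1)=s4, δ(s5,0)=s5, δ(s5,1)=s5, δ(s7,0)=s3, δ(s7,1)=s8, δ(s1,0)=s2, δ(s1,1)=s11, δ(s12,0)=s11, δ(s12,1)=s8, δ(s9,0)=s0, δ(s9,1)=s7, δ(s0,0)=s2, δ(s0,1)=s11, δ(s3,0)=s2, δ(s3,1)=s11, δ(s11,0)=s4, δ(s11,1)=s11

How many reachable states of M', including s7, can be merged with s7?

3

Reachable states from the start: {s0,s1,s2,s3,s4,s6,s7,s8,s9,s11,s12}. Unreachable: {s5,s10} — drop them.
Initial partition by acceptance: {s2,s7,s8,s9,s12} | {s0,s1,s3,s4,s6,s11}.
On input 0, block {s0,s1,s3,s4,s6,s11} splits into {s0,s1,s3,s4} and {s6,s11}.
Split {s2,s7,s8,s9,s12} by δ(·,0) → {s7,s8,s9} and {s2,s12}.
On input 1, block {s6,s11} splits into {s6} and {s11}.
Split {s0,s1,s3,s4} by δ(·,1) → {s0,s1,s3} and {s4}.
Stable partition: {s7,s8,s9} | {s0,s1,s3} | {s6} | {s2,s12} | {s11} | {s4} — 6 equivalence classes.
The equivalence class containing s7 is {s7,s8,s9}, of size 3.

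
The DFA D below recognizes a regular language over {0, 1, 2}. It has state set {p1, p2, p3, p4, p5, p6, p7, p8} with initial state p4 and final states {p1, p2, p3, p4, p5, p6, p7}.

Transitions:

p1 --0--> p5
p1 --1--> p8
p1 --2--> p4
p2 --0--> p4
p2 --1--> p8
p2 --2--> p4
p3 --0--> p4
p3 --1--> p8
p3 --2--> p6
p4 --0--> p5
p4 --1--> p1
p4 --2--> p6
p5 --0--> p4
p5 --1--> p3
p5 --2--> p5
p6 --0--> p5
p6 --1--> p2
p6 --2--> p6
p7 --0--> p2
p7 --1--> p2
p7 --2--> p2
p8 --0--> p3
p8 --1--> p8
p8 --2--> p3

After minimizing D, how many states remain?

3

First remove the unreachable states {p7}; 7 states remain.
Initial partition by acceptance: {p1,p2,p3,p4,p5,p6} | {p8}.
Split {p1,p2,p3,p4,p5,p6} by δ(·,1) → {p1,p2,p3} and {p4,p5,p6}.
No further refinement is possible. Final partition (3 blocks): {p1,p2,p3} | {p8} | {p4,p5,p6}.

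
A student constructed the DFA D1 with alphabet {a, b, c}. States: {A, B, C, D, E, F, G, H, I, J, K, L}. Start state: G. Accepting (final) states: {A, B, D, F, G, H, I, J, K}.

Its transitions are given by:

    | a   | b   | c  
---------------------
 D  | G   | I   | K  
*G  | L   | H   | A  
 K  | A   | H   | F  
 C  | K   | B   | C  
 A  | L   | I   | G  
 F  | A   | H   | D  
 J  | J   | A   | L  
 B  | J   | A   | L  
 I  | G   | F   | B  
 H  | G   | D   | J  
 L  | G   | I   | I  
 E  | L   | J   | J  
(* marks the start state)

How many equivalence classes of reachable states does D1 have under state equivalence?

Reachable states from the start: {A,B,D,F,G,H,I,J,K,L}. Unreachable: {C,E} — drop them.
Start with accepting vs non-accepting: {A,B,D,F,G,H,I,J,K} | {L}.
Refine {A,B,D,F,G,H,I,J,K} on symbol a: members go to different blocks, giving {B,D,F,H,I,J,K} and {A,G}.
Refine {B,D,F,H,I,J,K} on symbol a: members go to different blocks, giving {D,F,H,I,K} and {B,J}.
Split {D,F,H,I,K} by δ(·,c) → {D,F,K} and {H,I}.
Stable partition: {D,F,K} | {L} | {A,G} | {B,J} | {H,I} — 5 equivalence classes.

5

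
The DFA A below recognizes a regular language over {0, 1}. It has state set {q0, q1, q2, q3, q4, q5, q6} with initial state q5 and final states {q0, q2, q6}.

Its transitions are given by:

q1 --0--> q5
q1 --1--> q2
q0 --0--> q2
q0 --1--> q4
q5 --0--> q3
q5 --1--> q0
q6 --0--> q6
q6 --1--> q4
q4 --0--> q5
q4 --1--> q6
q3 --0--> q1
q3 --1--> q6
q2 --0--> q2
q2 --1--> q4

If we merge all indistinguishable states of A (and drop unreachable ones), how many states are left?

2

All states are reachable from the start state.
Initial partition by acceptance: {q0,q2,q6} | {q1,q3,q4,q5}.
The partition is now stable with 2 blocks: {q0,q2,q6} | {q1,q3,q4,q5}.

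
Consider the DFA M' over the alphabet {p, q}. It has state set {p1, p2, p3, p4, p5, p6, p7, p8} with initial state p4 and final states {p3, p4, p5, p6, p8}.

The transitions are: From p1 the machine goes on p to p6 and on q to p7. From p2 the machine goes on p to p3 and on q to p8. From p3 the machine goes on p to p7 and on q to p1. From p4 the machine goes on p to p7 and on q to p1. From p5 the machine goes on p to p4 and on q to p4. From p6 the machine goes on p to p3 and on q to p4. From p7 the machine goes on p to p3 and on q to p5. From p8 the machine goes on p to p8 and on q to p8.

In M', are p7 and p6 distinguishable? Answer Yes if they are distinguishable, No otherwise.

Yes

First remove the unreachable states {p2,p8}; 6 states remain.
Start with accepting vs non-accepting: {p3,p4,p5,p6} | {p1,p7}.
Refine {p3,p4,p5,p6} on symbol p: members go to different blocks, giving {p3,p4} and {p5,p6}.
Refine {p1,p7} on symbol p: members go to different blocks, giving {p1} and {p7}.
The partition is now stable with 4 blocks: {p3,p4} | {p1} | {p5,p6} | {p7}.
p7 and p6 end up in different blocks, so they are distinguishable. For instance, the string 'ε' is accepted from only p6.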